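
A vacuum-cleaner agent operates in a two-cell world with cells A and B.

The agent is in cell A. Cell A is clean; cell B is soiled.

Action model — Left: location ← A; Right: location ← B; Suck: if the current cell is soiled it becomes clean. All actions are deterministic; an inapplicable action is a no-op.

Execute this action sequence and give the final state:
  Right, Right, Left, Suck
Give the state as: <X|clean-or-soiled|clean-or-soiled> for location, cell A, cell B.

Right (#1): <B|clean|soiled>
Right (#2): <B|clean|soiled>
Left (#3): <A|clean|soiled>
Suck (#4): <A|clean|soiled>

<A|clean|soiled>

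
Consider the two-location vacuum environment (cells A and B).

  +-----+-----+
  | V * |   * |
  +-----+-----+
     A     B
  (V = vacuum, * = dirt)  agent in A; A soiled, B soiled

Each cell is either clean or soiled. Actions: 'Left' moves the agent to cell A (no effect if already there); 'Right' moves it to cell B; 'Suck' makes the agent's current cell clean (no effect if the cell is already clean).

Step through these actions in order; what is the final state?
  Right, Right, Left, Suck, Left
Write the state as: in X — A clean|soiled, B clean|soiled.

in A — A clean, B soiled

1) do Right; now in B — A soiled, B soiled
2) do Right; now in B — A soiled, B soiled
3) do Left; now in A — A soiled, B soiled
4) do Suck; now in A — A clean, B soiled
5) do Left; now in A — A clean, B soiled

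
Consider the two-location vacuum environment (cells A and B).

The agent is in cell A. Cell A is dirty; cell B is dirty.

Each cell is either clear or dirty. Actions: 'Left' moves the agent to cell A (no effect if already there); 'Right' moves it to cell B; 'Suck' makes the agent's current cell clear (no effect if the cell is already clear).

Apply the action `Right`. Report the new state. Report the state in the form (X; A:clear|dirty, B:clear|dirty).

(B; A:dirty, B:dirty)

start: (A; A:dirty, B:dirty)
1. Right → (B; A:dirty, B:dirty)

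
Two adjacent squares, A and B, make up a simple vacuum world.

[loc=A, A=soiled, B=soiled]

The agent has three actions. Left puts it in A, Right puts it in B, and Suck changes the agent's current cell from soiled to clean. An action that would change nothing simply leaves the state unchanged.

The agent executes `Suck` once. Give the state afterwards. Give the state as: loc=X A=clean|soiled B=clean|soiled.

start: loc=A A=soiled B=soiled
[1] after Suck: loc=A A=clean B=soiled

loc=A A=clean B=soiled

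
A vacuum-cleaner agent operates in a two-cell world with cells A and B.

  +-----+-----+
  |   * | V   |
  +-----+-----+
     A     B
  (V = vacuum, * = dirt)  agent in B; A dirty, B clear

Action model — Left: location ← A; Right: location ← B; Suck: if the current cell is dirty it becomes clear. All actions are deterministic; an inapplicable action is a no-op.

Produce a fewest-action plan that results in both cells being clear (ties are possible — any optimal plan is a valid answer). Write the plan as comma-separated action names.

Left, Suck

1) do Left; now loc=A A=dirty B=clear
2) do Suck; now loc=A A=clear B=clear
min 2: go A then Suck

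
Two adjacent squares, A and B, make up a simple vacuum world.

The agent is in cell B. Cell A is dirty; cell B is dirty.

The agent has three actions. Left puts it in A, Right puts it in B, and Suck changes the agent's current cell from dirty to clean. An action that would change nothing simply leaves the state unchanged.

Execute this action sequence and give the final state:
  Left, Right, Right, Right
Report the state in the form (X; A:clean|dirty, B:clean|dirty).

Left (#1): (A; A:dirty, B:dirty)
Right (#2): (B; A:dirty, B:dirty)
Right (#3): (B; A:dirty, B:dirty)
Right (#4): (B; A:dirty, B:dirty)

(B; A:dirty, B:dirty)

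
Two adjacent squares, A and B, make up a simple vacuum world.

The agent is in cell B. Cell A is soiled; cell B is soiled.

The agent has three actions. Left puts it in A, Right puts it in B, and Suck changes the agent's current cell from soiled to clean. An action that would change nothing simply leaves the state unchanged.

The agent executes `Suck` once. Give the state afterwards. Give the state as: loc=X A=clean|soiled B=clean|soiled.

start: loc=B A=soiled B=soiled
[1] after Suck: loc=B A=soiled B=clean

loc=B A=soiled B=clean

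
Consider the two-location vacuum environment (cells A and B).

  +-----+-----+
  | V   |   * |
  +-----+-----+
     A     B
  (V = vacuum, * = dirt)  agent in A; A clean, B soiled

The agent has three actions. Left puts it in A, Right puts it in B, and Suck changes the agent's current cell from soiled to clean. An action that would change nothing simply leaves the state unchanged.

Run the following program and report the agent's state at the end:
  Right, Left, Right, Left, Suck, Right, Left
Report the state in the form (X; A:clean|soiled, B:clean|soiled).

1. Right → (B; A:clean, B:soiled)
2. Left → (A; A:clean, B:soiled)
3. Right → (B; A:clean, B:soiled)
4. Left → (A; A:clean, B:soiled)
5. Suck → (A; A:clean, B:soiled)
6. Right → (B; A:clean, B:soiled)
7. Left → (A; A:clean, B:soiled)

(A; A:clean, B:soiled)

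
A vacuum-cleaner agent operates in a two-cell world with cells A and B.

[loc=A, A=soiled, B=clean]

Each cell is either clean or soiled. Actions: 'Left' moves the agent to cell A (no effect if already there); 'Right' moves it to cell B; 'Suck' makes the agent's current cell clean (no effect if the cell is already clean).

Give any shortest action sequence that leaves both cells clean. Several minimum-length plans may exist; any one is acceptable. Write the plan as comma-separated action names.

step 1/1 (Suck): loc=A A=clean B=clean
min 1: A is soiled, one Suck

Suck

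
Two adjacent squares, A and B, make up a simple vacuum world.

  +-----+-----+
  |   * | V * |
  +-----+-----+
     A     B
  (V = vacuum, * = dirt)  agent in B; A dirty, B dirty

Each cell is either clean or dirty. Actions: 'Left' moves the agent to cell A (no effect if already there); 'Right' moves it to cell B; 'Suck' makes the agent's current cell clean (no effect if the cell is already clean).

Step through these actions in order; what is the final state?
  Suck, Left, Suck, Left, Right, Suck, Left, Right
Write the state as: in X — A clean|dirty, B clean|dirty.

in B — A clean, B clean

Suck (#1): in B — A dirty, B clean
Left (#2): in A — A dirty, B clean
Suck (#3): in A — A clean, B clean
Left (#4): in A — A clean, B clean
Right (#5): in B — A clean, B clean
Suck (#6): in B — A clean, B clean
Left (#7): in A — A clean, B clean
Right (#8): in B — A clean, B clean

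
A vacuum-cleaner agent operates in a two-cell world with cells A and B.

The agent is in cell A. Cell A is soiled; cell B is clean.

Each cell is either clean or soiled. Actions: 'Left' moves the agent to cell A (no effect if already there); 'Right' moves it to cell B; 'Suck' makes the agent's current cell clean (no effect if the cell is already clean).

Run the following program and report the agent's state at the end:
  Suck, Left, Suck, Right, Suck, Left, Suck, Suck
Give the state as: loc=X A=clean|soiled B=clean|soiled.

loc=A A=clean B=clean

step 1/8 (Suck): loc=A A=clean B=clean
step 2/8 (Left): loc=A A=clean B=clean
step 3/8 (Suck): loc=A A=clean B=clean
step 4/8 (Right): loc=B A=clean B=clean
step 5/8 (Suck): loc=B A=clean B=clean
step 6/8 (Left): loc=A A=clean B=clean
step 7/8 (Suck): loc=A A=clean B=clean
step 8/8 (Suck): loc=A A=clean B=clean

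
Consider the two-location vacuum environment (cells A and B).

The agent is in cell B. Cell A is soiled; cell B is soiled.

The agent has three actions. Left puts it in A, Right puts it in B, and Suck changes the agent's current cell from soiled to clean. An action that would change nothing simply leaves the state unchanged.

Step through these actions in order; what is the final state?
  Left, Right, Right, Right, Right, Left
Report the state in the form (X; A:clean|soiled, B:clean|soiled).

(A; A:soiled, B:soiled)

step 1/6 (Left): (A; A:soiled, B:soiled)
step 2/6 (Right): (B; A:soiled, B:soiled)
step 3/6 (Right): (B; A:soiled, B:soiled)
step 4/6 (Right): (B; A:soiled, B:soiled)
step 5/6 (Right): (B; A:soiled, B:soiled)
step 6/6 (Left): (A; A:soiled, B:soiled)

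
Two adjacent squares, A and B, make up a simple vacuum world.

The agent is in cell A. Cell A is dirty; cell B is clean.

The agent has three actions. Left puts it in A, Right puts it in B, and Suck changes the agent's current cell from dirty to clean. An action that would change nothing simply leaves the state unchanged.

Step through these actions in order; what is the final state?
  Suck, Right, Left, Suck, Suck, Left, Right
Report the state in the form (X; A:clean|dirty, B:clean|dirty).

(B; A:clean, B:clean)

t=1 Suck ⇒ (A; A:clean, B:clean)
t=2 Right ⇒ (B; A:clean, B:clean)
t=3 Left ⇒ (A; A:clean, B:clean)
t=4 Suck ⇒ (A; A:clean, B:clean)
t=5 Suck ⇒ (A; A:clean, B:clean)
t=6 Left ⇒ (A; A:clean, B:clean)
t=7 Right ⇒ (B; A:clean, B:clean)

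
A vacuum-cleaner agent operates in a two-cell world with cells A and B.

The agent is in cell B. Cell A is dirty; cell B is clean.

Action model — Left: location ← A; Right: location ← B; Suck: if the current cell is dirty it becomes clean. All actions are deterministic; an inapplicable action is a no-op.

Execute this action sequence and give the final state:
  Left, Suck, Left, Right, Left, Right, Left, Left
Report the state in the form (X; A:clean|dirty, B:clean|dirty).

(A; A:clean, B:clean)

Left (#1): (A; A:dirty, B:clean)
Suck (#2): (A; A:clean, B:clean)
Left (#3): (A; A:clean, B:clean)
Right (#4): (B; A:clean, B:clean)
Left (#5): (A; A:clean, B:clean)
Right (#6): (B; A:clean, B:clean)
Left (#7): (A; A:clean, B:clean)
Left (#8): (A; A:clean, B:clean)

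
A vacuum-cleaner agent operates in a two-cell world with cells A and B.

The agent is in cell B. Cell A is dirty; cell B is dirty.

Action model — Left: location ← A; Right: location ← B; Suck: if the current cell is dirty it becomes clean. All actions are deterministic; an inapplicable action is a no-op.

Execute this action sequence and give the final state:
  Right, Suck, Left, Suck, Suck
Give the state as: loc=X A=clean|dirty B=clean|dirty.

loc=A A=clean B=clean

[1] after Right: loc=B A=dirty B=dirty
[2] after Suck: loc=B A=dirty B=clean
[3] after Left: loc=A A=dirty B=clean
[4] after Suck: loc=A A=clean B=clean
[5] after Suck: loc=A A=clean B=clean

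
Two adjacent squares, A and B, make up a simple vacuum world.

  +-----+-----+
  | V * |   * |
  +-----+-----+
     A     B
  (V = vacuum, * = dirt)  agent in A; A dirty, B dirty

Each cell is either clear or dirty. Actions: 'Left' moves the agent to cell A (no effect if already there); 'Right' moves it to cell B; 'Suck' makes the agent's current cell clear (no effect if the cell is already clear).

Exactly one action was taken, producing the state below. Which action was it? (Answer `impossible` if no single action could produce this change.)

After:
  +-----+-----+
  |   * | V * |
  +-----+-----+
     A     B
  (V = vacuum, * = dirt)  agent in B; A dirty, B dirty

Right

try  Left: loc=A A=dirty B=dirty
try Right: loc=B A=dirty B=dirty  ← match
try  Suck: loc=A A=clear B=dirty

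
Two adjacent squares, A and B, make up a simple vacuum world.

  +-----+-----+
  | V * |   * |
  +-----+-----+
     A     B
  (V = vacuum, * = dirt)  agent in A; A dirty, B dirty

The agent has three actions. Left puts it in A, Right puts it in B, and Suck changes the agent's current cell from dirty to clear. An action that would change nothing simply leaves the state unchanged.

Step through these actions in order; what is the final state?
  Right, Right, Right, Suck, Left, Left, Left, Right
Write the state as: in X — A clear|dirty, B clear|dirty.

Right (#1): in B — A dirty, B dirty
Right (#2): in B — A dirty, B dirty
Right (#3): in B — A dirty, B dirty
Suck (#4): in B — A dirty, B clear
Left (#5): in A — A dirty, B clear
Left (#6): in A — A dirty, B clear
Left (#7): in A — A dirty, B clear
Right (#8): in B — A dirty, B clear

in B — A dirty, B clear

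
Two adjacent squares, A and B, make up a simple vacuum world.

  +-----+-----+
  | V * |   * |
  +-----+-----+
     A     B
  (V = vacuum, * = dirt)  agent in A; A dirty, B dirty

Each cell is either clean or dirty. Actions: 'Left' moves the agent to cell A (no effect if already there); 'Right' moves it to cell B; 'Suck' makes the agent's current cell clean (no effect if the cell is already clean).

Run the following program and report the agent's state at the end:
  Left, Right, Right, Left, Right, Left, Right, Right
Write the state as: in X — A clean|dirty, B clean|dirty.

in B — A dirty, B dirty

step 1/8 (Left): in A — A dirty, B dirty
step 2/8 (Right): in B — A dirty, B dirty
step 3/8 (Right): in B — A dirty, B dirty
step 4/8 (Left): in A — A dirty, B dirty
step 5/8 (Right): in B — A dirty, B dirty
step 6/8 (Left): in A — A dirty, B dirty
step 7/8 (Right): in B — A dirty, B dirty
step 8/8 (Right): in B — A dirty, B dirty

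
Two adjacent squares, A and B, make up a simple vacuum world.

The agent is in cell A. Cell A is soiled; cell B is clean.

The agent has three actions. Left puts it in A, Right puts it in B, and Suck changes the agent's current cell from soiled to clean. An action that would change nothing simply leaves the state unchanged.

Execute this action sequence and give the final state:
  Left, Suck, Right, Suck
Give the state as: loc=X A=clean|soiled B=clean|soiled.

Left (#1): loc=A A=soiled B=clean
Suck (#2): loc=A A=clean B=clean
Right (#3): loc=B A=clean B=clean
Suck (#4): loc=B A=clean B=clean

loc=B A=clean B=clean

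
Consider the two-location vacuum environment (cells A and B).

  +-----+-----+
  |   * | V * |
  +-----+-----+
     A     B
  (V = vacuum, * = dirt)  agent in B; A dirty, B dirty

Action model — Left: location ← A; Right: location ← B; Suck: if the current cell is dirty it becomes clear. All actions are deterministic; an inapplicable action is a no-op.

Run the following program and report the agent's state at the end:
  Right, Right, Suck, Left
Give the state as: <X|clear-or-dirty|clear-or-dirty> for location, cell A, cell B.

<A|dirty|clear>

1. Right → <B|dirty|dirty>
2. Right → <B|dirty|dirty>
3. Suck → <B|dirty|clear>
4. Left → <A|dirty|clear>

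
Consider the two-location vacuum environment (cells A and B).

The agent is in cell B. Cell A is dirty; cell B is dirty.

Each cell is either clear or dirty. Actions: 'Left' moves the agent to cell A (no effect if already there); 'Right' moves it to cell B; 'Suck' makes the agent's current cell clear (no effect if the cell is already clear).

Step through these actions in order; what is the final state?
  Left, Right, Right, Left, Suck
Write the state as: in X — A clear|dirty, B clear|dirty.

t=1 Left ⇒ in A — A dirty, B dirty
t=2 Right ⇒ in B — A dirty, B dirty
t=3 Right ⇒ in B — A dirty, B dirty
t=4 Left ⇒ in A — A dirty, B dirty
t=5 Suck ⇒ in A — A clear, B dirty

in A — A clear, B dirty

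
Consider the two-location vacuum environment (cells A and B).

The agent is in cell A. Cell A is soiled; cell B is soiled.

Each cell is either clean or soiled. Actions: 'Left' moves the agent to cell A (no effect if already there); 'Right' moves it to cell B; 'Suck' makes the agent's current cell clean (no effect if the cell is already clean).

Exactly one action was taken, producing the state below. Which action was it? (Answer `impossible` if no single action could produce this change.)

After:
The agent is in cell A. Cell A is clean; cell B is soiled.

try  Left: <A|soiled|soiled>
try Right: <B|soiled|soiled>
try  Suck: <A|clean|soiled>  ← match

Suck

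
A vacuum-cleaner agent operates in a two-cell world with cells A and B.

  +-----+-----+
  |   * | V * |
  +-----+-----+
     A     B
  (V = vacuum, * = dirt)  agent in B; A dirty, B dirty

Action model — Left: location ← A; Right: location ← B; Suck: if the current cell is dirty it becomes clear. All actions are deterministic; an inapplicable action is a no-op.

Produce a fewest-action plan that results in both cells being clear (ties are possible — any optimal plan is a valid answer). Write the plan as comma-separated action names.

Suck (#1): <B|dirty|clear>
Left (#2): <A|dirty|clear>
Suck (#3): <A|clear|clear>
min 3: Suck B + move + Suck A

Suck, Left, Suck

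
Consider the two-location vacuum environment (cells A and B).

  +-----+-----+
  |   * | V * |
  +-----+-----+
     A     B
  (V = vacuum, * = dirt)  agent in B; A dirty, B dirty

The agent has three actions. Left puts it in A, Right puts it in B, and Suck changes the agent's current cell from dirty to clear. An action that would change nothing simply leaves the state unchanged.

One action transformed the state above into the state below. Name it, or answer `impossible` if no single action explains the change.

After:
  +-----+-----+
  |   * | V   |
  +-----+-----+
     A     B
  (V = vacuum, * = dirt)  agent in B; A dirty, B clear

try  Left: in A — A dirty, B dirty
try Right: in B — A dirty, B dirty
try  Suck: in B — A dirty, B clear  ← match

Suck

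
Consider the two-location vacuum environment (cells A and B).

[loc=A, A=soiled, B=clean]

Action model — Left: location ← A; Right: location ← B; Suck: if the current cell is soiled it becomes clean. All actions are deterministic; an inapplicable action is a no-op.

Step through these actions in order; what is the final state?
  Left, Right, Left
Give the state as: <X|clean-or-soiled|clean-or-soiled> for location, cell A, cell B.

<A|soiled|clean>

[1] after Left: <A|soiled|clean>
[2] after Right: <B|soiled|clean>
[3] after Left: <A|soiled|clean>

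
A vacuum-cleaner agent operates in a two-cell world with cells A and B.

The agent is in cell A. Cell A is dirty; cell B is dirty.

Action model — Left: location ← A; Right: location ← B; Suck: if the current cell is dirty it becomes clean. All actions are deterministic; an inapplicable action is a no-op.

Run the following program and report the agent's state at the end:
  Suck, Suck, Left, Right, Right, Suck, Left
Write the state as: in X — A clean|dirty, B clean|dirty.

1) do Suck; now in A — A clean, B dirty
2) do Suck; now in A — A clean, B dirty
3) do Left; now in A — A clean, B dirty
4) do Right; now in B — A clean, B dirty
5) do Right; now in B — A clean, B dirty
6) do Suck; now in B — A clean, B clean
7) do Left; now in A — A clean, B clean

in A — A clean, B clean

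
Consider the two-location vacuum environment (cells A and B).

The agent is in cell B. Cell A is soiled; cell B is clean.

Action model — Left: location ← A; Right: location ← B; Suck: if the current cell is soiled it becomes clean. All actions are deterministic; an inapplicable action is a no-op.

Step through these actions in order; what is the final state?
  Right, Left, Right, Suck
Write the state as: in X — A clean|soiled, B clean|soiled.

t=1 Right ⇒ in B — A soiled, B clean
t=2 Left ⇒ in A — A soiled, B clean
t=3 Right ⇒ in B — A soiled, B clean
t=4 Suck ⇒ in B — A soiled, B clean

in B — A soiled, B clean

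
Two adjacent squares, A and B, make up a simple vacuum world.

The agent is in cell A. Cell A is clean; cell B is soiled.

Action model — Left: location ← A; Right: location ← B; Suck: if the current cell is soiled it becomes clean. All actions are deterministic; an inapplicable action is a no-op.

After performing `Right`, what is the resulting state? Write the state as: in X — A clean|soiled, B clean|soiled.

in B — A clean, B soiled

start: in A — A clean, B soiled
1. Right → in B — A clean, B soiled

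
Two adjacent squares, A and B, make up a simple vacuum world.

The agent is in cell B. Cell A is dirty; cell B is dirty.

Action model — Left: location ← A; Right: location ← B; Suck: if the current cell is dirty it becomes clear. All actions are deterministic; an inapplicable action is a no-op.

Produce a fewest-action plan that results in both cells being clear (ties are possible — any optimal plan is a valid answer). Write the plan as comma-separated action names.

t=1 Suck ⇒ loc=B A=dirty B=clear
t=2 Left ⇒ loc=A A=dirty B=clear
t=3 Suck ⇒ loc=A A=clear B=clear
min 3: Suck B + move + Suck A

Suck, Left, Suck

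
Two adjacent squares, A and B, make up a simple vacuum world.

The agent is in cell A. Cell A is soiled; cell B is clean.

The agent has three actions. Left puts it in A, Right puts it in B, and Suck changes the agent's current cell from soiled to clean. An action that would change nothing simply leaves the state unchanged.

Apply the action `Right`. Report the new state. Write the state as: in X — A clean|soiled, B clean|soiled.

in B — A soiled, B clean

start: in A — A soiled, B clean
Right (#1): in B — A soiled, B clean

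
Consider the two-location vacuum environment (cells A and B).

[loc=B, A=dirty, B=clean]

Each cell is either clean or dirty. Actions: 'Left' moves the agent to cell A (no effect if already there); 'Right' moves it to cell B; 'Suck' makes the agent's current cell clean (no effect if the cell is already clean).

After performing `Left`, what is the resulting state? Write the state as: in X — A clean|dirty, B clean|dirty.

in A — A dirty, B clean

start: in B — A dirty, B clean
1) do Left; now in A — A dirty, B clean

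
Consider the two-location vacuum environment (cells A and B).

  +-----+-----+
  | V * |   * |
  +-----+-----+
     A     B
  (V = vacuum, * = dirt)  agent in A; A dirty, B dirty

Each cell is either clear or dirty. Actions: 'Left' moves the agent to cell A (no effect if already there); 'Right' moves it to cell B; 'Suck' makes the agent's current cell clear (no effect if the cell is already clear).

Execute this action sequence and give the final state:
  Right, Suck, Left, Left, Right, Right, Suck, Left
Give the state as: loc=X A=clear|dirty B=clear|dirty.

Right (#1): loc=B A=dirty B=dirty
Suck (#2): loc=B A=dirty B=clear
Left (#3): loc=A A=dirty B=clear
Left (#4): loc=A A=dirty B=clear
Right (#5): loc=B A=dirty B=clear
Right (#6): loc=B A=dirty B=clear
Suck (#7): loc=B A=dirty B=clear
Left (#8): loc=A A=dirty B=clear

loc=A A=dirty B=clear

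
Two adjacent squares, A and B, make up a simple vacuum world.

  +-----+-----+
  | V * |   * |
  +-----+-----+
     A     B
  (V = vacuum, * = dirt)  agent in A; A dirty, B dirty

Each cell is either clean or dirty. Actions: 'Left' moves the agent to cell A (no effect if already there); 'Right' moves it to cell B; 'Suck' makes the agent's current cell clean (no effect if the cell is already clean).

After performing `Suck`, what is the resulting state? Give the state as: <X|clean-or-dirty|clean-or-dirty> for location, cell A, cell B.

<A|clean|dirty>

start: <A|dirty|dirty>
Suck (#1): <A|clean|dirty>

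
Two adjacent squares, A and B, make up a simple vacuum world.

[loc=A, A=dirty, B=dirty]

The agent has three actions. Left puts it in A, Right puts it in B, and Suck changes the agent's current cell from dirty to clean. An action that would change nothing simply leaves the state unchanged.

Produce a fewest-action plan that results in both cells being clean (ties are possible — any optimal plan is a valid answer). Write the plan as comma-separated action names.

1) do Suck; now in A — A clean, B dirty
2) do Right; now in B — A clean, B dirty
3) do Suck; now in B — A clean, B clean
min 3: Suck A + move + Suck B

Suck, Right, Suck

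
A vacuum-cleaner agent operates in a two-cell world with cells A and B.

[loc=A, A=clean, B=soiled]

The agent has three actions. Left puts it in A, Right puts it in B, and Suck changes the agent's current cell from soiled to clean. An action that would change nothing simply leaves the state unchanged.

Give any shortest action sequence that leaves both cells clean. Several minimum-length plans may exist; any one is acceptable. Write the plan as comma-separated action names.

step 1/2 (Right): loc=B A=clean B=soiled
step 2/2 (Suck): loc=B A=clean B=clean
min 2: go B then Suck

Right, Suck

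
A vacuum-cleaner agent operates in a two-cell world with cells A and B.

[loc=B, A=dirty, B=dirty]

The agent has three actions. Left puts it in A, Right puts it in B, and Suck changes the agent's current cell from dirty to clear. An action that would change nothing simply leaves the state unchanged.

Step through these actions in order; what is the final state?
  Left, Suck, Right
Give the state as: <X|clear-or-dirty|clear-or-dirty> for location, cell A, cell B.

[1] after Left: <A|dirty|dirty>
[2] after Suck: <A|clear|dirty>
[3] after Right: <B|clear|dirty>

<B|clear|dirty>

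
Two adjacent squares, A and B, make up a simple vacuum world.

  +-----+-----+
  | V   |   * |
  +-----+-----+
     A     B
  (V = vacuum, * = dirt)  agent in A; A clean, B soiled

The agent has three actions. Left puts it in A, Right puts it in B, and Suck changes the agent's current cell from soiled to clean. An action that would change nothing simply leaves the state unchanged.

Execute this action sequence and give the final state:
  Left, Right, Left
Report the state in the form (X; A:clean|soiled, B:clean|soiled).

(A; A:clean, B:soiled)

[1] after Left: (A; A:clean, B:soiled)
[2] after Right: (B; A:clean, B:soiled)
[3] after Left: (A; A:clean, B:soiled)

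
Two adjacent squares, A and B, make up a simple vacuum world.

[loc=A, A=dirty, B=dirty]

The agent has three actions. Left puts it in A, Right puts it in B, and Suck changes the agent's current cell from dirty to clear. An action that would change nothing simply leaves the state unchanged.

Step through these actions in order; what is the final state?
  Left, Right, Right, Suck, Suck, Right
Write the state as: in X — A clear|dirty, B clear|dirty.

in B — A dirty, B clear

1) do Left; now in A — A dirty, B dirty
2) do Right; now in B — A dirty, B dirty
3) do Right; now in B — A dirty, B dirty
4) do Suck; now in B — A dirty, B clear
5) do Suck; now in B — A dirty, B clear
6) do Right; now in B — A dirty, B clear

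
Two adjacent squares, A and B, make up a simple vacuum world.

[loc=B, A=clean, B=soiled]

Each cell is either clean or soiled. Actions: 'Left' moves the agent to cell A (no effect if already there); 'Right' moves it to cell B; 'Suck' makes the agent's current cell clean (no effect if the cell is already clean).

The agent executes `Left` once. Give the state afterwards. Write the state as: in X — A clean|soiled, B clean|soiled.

in A — A clean, B soiled

start: in B — A clean, B soiled
step 1/1 (Left): in A — A clean, B soiled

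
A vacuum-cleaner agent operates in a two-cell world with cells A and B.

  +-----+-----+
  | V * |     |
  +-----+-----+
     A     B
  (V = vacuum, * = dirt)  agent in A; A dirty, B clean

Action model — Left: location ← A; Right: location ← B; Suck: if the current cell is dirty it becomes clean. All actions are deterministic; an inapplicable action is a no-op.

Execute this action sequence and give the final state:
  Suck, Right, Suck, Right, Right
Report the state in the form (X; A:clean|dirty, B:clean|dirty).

[1] after Suck: (A; A:clean, B:clean)
[2] after Right: (B; A:clean, B:clean)
[3] after Suck: (B; A:clean, B:clean)
[4] after Right: (B; A:clean, B:clean)
[5] after Right: (B; A:clean, B:clean)

(B; A:clean, B:clean)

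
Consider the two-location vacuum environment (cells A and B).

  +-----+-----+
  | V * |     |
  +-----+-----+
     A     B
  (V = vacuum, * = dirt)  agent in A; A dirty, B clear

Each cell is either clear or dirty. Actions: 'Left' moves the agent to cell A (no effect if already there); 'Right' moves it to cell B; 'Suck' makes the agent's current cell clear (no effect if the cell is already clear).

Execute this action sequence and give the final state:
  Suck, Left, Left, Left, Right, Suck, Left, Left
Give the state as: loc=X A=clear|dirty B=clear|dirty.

loc=A A=clear B=clear

1. Suck → loc=A A=clear B=clear
2. Left → loc=A A=clear B=clear
3. Left → loc=A A=clear B=clear
4. Left → loc=A A=clear B=clear
5. Right → loc=B A=clear B=clear
6. Suck → loc=B A=clear B=clear
7. Left → loc=A A=clear B=clear
8. Left → loc=A A=clear B=clear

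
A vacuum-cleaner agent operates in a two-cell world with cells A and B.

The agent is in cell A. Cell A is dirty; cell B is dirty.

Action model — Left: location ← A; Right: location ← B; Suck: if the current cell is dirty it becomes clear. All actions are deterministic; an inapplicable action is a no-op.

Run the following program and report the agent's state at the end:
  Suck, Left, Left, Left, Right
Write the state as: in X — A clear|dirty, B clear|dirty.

Suck (#1): in A — A clear, B dirty
Left (#2): in A — A clear, B dirty
Left (#3): in A — A clear, B dirty
Left (#4): in A — A clear, B dirty
Right (#5): in B — A clear, B dirty

in B — A clear, B dirty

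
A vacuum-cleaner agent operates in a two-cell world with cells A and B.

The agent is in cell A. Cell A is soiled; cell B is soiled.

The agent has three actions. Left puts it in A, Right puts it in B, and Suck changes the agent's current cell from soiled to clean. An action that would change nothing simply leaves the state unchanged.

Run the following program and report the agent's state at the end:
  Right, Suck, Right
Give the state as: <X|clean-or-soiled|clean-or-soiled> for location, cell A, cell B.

<B|soiled|clean>

[1] after Right: <B|soiled|soiled>
[2] after Suck: <B|soiled|clean>
[3] after Right: <B|soiled|clean>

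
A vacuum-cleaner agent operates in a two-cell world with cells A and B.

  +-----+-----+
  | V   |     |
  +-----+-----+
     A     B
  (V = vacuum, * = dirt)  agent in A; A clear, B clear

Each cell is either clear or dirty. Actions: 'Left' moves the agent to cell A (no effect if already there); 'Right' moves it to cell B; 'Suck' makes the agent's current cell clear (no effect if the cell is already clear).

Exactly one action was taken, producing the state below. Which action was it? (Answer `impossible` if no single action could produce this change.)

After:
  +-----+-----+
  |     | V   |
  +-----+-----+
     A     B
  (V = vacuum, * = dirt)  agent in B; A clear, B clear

Right

try  Left: (A; A:clear, B:clear)
try Right: (B; A:clear, B:clear)  ← match
try  Suck: (A; A:clear, B:clear)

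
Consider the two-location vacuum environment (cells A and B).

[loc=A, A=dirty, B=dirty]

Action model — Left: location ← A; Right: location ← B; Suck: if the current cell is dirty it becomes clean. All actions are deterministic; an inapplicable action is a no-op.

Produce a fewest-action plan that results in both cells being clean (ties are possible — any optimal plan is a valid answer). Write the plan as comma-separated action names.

Suck, Right, Suck

Suck (#1): <A|clean|dirty>
Right (#2): <B|clean|dirty>
Suck (#3): <B|clean|clean>
min 3: Suck A + move + Suck B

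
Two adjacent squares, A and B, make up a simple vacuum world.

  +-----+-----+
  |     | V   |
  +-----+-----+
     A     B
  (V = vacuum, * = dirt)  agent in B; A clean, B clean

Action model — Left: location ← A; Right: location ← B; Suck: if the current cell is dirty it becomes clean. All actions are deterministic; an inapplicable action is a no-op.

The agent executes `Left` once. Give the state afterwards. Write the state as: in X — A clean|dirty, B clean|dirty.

start: in B — A clean, B clean
t=1 Left ⇒ in A — A clean, B clean

in A — A clean, B clean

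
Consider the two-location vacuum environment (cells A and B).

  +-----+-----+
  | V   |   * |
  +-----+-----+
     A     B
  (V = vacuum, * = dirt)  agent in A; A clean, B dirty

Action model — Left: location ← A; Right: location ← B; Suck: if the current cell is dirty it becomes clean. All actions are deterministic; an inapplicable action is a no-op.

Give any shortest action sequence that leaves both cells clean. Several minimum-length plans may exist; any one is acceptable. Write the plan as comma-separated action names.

1. Right → <B|clean|dirty>
2. Suck → <B|clean|clean>
min 2: go B then Suck

Right, Suck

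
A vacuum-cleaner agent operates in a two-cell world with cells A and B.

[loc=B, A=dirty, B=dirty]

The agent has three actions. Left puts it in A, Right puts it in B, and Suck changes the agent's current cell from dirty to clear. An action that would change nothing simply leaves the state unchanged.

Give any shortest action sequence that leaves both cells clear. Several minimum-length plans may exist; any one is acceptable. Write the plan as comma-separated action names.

1. Suck → in B — A dirty, B clear
2. Left → in A — A dirty, B clear
3. Suck → in A — A clear, B clear
min 3: Suck B + move + Suck A

Suck, Left, Suck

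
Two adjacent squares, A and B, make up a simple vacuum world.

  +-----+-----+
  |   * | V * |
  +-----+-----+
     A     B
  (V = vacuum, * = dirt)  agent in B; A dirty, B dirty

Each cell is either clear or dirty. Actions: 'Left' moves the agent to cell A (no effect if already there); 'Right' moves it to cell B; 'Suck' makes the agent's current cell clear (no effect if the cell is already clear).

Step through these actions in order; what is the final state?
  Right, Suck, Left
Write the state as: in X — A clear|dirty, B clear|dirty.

t=1 Right ⇒ in B — A dirty, B dirty
t=2 Suck ⇒ in B — A dirty, B clear
t=3 Left ⇒ in A — A dirty, B clear

in A — A dirty, B clear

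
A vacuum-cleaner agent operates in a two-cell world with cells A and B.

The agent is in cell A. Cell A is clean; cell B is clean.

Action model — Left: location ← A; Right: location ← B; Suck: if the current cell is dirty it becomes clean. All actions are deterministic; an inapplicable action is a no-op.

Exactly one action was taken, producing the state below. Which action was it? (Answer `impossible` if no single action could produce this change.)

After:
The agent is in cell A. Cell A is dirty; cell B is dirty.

impossible

try  Left: <A|clean|clean>
try Right: <B|clean|clean>
try  Suck: <A|clean|clean>
no single action produces the after-state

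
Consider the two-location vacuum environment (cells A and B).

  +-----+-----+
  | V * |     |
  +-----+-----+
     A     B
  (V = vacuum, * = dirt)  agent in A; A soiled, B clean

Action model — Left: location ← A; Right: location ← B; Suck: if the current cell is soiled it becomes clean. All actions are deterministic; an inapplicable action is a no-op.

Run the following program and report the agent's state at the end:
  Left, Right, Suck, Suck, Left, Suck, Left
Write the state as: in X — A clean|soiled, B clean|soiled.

in A — A clean, B clean

t=1 Left ⇒ in A — A soiled, B clean
t=2 Right ⇒ in B — A soiled, B clean
t=3 Suck ⇒ in B — A soiled, B clean
t=4 Suck ⇒ in B — A soiled, B clean
t=5 Left ⇒ in A — A soiled, B clean
t=6 Suck ⇒ in A — A clean, B clean
t=7 Left ⇒ in A — A clean, B clean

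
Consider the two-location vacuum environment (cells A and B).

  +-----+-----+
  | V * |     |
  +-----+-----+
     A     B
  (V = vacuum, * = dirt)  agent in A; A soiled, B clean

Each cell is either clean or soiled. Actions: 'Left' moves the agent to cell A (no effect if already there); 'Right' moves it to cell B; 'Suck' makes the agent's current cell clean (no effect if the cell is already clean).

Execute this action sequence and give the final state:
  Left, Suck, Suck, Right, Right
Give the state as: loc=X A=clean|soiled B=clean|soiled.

loc=B A=clean B=clean

1. Left → loc=A A=soiled B=clean
2. Suck → loc=A A=clean B=clean
3. Suck → loc=A A=clean B=clean
4. Right → loc=B A=clean B=clean
5. Right → loc=B A=clean B=clean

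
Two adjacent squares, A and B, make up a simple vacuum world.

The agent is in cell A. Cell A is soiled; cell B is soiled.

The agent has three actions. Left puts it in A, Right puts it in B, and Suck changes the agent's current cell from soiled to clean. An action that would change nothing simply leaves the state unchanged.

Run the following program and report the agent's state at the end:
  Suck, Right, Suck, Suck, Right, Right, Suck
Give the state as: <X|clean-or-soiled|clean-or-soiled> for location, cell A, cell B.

Suck (#1): <A|clean|soiled>
Right (#2): <B|clean|soiled>
Suck (#3): <B|clean|clean>
Suck (#4): <B|clean|clean>
Right (#5): <B|clean|clean>
Right (#6): <B|clean|clean>
Suck (#7): <B|clean|clean>

<B|clean|clean>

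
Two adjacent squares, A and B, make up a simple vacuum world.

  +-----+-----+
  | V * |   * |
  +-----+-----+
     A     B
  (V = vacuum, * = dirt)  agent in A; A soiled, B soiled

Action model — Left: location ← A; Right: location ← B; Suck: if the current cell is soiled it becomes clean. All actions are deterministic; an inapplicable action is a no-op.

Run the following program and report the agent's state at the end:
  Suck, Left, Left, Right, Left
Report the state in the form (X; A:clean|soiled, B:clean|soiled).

1) do Suck; now (A; A:clean, B:soiled)
2) do Left; now (A; A:clean, B:soiled)
3) do Left; now (A; A:clean, B:soiled)
4) do Right; now (B; A:clean, B:soiled)
5) do Left; now (A; A:clean, B:soiled)

(A; A:clean, B:soiled)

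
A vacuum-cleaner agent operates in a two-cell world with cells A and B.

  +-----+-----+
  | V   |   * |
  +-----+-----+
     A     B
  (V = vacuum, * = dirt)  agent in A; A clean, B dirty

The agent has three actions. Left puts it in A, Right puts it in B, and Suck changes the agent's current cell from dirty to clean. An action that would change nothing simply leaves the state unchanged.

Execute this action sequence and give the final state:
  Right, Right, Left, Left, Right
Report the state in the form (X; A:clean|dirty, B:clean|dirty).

t=1 Right ⇒ (B; A:clean, B:dirty)
t=2 Right ⇒ (B; A:clean, B:dirty)
t=3 Left ⇒ (A; A:clean, B:dirty)
t=4 Left ⇒ (A; A:clean, B:dirty)
t=5 Right ⇒ (B; A:clean, B:dirty)

(B; A:clean, B:dirty)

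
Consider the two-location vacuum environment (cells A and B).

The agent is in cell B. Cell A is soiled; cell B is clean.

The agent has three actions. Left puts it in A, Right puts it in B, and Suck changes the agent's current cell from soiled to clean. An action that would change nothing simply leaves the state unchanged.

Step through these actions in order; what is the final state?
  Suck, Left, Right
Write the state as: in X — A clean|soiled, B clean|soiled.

t=1 Suck ⇒ in B — A soiled, B clean
t=2 Left ⇒ in A — A soiled, B clean
t=3 Right ⇒ in B — A soiled, B clean

in B — A soiled, B clean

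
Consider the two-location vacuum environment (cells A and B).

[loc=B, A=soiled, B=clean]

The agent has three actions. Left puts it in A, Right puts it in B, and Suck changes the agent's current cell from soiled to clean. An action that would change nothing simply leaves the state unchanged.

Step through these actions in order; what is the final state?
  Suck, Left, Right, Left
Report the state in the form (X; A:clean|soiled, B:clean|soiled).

1. Suck → (B; A:soiled, B:clean)
2. Left → (A; A:soiled, B:clean)
3. Right → (B; A:soiled, B:clean)
4. Left → (A; A:soiled, B:clean)

(A; A:soiled, B:clean)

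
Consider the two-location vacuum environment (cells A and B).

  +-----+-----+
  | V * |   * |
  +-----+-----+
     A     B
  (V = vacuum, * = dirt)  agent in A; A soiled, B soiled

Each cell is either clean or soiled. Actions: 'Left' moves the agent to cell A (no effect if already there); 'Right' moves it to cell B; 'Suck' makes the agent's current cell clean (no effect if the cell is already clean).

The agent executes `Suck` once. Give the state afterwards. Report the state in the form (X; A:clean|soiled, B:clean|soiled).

(A; A:clean, B:soiled)

start: (A; A:soiled, B:soiled)
1. Suck → (A; A:clean, B:soiled)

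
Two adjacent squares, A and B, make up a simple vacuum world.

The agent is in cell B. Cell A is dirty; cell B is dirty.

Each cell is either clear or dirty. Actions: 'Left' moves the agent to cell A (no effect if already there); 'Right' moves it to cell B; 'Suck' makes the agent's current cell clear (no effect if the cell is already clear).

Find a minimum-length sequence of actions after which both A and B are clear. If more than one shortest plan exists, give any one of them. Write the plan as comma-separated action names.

step 1/3 (Suck): loc=B A=dirty B=clear
step 2/3 (Left): loc=A A=dirty B=clear
step 3/3 (Suck): loc=A A=clear B=clear
min 3: Suck B + move + Suck A

Suck, Left, Suck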